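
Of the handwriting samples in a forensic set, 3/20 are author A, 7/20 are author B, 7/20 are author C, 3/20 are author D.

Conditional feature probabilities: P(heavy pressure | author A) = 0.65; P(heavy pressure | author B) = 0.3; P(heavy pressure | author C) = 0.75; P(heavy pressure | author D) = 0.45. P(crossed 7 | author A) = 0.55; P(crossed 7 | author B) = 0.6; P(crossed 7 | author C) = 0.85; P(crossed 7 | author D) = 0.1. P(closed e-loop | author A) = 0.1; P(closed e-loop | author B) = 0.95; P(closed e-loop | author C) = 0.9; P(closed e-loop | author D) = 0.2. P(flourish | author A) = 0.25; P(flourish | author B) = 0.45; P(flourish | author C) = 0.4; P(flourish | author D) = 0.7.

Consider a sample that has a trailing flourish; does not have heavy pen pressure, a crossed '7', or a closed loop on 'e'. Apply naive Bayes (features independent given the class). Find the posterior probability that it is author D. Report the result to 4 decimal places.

0.8379

author A: 0.15 × (1−0.65) × (1−0.55) × (1−0.1) × 0.25 = 0.005315625
author B: 0.35 × (1−0.3) × (1−0.6) × (1−0.95) × 0.45 = 0.002205
author C: 0.35 × (1−0.75) × (1−0.85) × (1−0.9) × 0.4 = 0.000525
author D: 0.15 × (1−0.45) × (1−0.1) × (1−0.2) × 0.7 = 0.04158
P(author D | x) = 0.04158 / 0.049625625 ≈ 0.8379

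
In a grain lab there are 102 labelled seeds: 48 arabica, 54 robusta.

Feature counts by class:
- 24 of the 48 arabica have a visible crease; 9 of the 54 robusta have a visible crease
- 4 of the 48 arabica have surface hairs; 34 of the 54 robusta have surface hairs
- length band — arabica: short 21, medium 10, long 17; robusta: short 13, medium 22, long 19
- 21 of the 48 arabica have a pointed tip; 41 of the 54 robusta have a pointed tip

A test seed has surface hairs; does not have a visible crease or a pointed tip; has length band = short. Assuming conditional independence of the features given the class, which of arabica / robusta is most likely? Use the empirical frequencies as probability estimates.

arabica: (48/102) × (24/48) × (4/48) × (21/48) × (27/48) ≈ 0.00482537
robusta: (54/102) × (45/54) × (34/54) × (13/54) × (13/54) ≈ 0.0160989
Highest score → robusta.

robusta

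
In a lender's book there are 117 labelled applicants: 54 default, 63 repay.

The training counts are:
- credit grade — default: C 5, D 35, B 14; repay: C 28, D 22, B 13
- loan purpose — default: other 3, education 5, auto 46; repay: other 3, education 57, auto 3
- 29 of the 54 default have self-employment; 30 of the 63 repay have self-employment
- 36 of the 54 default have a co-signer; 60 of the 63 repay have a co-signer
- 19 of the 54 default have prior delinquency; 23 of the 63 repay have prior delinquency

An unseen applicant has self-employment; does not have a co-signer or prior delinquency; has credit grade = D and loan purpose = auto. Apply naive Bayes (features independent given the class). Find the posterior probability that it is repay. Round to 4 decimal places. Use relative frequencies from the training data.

0.0043

default: (54/117) × (35/54) × (46/54) × (29/54) × (18/54) × (35/54) ≈ 0.0295667
repay: (63/117) × (22/63) × (3/63) × (30/63) × (3/63) × (40/63) ≈ 0.000128913
P(repay | x) = 0.000128913 / 0.029695613 ≈ 0.0043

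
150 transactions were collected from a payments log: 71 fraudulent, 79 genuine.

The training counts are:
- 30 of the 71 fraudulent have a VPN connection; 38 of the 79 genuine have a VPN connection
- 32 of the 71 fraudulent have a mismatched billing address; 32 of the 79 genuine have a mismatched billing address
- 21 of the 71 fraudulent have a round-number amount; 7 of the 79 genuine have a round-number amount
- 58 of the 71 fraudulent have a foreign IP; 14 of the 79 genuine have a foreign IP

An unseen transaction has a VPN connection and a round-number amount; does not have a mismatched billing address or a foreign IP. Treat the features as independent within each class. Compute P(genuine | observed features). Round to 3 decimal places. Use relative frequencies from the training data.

0.649

fraudulent: (71/150) × (30/71) × (39/71) × (21/71) × (13/71) ≈ 0.00594952
genuine: (79/150) × (38/79) × (47/79) × (7/79) × (65/79) ≈ 0.010988
P(genuine | x) = 0.010988 / 0.01693752 ≈ 0.649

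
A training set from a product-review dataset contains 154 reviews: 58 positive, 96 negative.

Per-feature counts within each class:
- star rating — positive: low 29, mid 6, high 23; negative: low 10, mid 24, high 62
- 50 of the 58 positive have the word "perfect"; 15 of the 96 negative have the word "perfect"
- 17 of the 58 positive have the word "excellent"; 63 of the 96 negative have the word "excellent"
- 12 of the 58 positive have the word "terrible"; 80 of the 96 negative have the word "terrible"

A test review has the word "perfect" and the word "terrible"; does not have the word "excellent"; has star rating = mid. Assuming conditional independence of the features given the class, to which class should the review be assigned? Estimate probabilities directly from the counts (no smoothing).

positive: (58/154) × (6/58) × (50/58) × (41/58) × (12/58) ≈ 0.00491226
negative: (96/154) × (24/96) × (15/96) × (33/96) × (80/96) ≈ 0.00697545
Highest score → negative.

negative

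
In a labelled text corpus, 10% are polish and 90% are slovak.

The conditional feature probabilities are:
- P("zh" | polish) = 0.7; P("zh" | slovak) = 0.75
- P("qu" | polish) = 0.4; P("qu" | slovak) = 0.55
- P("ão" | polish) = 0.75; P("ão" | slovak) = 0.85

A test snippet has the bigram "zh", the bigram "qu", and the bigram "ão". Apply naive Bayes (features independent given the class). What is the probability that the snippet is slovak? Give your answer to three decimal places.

polish: 0.1 × 0.7 × 0.4 × 0.75 = 0.021
slovak: 0.9 × 0.75 × 0.55 × 0.85 = 0.3155625
P(slovak | x) = 0.3155625 / 0.3365625 ≈ 0.938

0.938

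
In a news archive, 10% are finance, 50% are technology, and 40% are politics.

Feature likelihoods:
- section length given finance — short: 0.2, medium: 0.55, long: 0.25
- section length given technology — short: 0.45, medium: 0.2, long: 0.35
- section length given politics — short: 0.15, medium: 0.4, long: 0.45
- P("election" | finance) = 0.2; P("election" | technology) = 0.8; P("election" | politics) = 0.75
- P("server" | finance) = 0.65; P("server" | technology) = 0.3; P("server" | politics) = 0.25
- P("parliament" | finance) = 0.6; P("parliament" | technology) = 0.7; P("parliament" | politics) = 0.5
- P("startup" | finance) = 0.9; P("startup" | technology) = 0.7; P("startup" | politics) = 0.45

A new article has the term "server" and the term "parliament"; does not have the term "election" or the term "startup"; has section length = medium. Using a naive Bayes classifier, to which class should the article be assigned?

finance: 0.1 × 0.55 × (1−0.2) × 0.65 × 0.6 × (1−0.9) = 0.001716
technology: 0.5 × 0.2 × (1−0.8) × 0.3 × 0.7 × (1−0.7) = 0.00126
politics: 0.4 × 0.4 × (1−0.75) × 0.25 × 0.5 × (1−0.45) = 0.00275
Highest score → politics.

politics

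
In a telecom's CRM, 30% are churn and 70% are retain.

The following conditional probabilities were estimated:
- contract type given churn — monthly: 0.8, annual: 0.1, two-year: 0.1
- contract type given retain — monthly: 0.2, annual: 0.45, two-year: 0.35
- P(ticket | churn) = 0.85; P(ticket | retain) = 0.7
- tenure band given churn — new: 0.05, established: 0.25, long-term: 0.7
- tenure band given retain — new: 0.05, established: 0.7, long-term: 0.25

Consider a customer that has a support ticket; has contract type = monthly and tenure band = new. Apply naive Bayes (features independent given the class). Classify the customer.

churn: 0.3 × 0.8 × 0.85 × 0.05 = 0.0102
retain: 0.7 × 0.2 × 0.7 × 0.05 = 0.0049
Highest score → churn.

churn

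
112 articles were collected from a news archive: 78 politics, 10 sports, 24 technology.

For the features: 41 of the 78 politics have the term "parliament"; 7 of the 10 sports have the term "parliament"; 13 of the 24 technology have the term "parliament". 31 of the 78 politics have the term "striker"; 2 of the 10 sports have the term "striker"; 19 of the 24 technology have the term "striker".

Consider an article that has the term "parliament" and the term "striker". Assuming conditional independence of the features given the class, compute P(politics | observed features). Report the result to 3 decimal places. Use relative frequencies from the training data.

politics: (78/112) × (41/78) × (31/78) ≈ 0.14549
sports: (10/112) × (7/10) × (2/10) = 0.0125
technology: (24/112) × (13/24) × (19/24) ≈ 0.0918899
P(politics | x) = 0.14549 / 0.2498799 ≈ 0.582

0.582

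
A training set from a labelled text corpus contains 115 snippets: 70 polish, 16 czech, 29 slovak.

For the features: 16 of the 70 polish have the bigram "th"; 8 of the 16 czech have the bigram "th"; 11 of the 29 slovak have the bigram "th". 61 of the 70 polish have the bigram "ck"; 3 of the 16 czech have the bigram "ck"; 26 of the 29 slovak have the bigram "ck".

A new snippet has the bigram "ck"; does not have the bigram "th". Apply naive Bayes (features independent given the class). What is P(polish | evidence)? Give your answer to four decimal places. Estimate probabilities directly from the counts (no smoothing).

0.7274

polish: (70/115) × (54/70) × (61/70) ≈ 0.409193
czech: (16/115) × (8/16) × (3/16) ≈ 0.0130435
slovak: (29/115) × (18/29) × (26/29) ≈ 0.14033
P(polish | x) = 0.409193 / 0.5625665 ≈ 0.7274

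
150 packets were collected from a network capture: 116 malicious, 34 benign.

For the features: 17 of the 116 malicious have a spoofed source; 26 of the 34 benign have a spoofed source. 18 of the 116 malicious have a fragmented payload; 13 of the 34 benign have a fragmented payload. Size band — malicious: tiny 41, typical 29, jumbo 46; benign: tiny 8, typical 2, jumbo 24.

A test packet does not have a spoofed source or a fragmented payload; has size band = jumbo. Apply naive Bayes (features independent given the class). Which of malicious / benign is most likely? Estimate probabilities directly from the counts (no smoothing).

malicious

malicious: (116/150) × (99/116) × (98/116) × (46/116) ≈ 0.221112
benign: (34/150) × (8/34) × (21/34) × (24/34) ≈ 0.0232526
Highest score → malicious.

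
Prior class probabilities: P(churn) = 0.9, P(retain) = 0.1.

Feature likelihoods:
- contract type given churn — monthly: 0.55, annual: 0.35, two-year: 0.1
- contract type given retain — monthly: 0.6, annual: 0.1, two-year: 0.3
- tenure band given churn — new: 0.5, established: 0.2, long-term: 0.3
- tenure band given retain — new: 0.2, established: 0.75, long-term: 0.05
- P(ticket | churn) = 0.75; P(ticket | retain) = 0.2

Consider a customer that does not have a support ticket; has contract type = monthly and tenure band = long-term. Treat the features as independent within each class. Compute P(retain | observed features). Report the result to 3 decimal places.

0.061

churn: 0.9 × 0.55 × 0.3 × (1−0.75) = 0.037125
retain: 0.1 × 0.6 × 0.05 × (1−0.2) = 0.0024
P(retain | x) = 0.0024 / 0.039525 ≈ 0.061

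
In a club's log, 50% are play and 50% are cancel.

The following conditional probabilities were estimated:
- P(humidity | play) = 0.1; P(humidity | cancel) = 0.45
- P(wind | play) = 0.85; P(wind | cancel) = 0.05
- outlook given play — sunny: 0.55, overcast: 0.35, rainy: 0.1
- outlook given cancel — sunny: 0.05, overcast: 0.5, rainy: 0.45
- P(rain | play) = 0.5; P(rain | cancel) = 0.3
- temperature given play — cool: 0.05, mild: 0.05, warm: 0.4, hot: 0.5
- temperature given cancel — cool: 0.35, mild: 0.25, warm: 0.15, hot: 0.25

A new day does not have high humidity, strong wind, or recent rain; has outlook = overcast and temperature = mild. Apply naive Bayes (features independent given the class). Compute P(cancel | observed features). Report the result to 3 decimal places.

play: 0.5 × (1−0.1) × (1−0.85) × 0.35 × (1−0.5) × 0.05 = 0.000590625
cancel: 0.5 × (1−0.45) × (1−0.05) × 0.5 × (1−0.3) × 0.25 = 0.022859375
P(cancel | x) = 0.022859375 / 0.02345 ≈ 0.975

0.975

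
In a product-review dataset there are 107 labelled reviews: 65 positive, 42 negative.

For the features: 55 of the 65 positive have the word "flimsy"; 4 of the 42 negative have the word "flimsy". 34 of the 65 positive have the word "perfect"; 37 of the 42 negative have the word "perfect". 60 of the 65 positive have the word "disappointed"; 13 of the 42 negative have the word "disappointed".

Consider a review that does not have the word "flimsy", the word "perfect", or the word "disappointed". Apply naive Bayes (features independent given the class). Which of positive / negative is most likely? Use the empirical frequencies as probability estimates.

positive: (65/107) × (10/65) × (31/65) × (5/65) ≈ 0.00342863
negative: (42/107) × (38/42) × (5/42) × (29/42) ≈ 0.0291924
Highest score → negative.

negative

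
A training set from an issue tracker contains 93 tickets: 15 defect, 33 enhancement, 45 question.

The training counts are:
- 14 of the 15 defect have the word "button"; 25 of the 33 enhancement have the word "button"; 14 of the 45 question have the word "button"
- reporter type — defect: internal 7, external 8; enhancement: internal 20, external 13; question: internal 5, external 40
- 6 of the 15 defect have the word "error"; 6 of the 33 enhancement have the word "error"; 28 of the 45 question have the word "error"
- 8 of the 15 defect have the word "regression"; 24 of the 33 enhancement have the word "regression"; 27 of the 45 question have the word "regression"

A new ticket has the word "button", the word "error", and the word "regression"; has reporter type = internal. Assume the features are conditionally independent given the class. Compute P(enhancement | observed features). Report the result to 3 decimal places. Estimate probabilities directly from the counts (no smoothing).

0.504

defect: (15/93) × (14/15) × (7/15) × (6/15) × (8/15) ≈ 0.0149869
enhancement: (33/93) × (25/33) × (20/33) × (6/33) × (24/33) ≈ 0.0215431
question: (45/93) × (14/45) × (5/45) × (28/45) × (27/45) ≈ 0.00624452
P(enhancement | x) = 0.0215431 / 0.04277452 ≈ 0.504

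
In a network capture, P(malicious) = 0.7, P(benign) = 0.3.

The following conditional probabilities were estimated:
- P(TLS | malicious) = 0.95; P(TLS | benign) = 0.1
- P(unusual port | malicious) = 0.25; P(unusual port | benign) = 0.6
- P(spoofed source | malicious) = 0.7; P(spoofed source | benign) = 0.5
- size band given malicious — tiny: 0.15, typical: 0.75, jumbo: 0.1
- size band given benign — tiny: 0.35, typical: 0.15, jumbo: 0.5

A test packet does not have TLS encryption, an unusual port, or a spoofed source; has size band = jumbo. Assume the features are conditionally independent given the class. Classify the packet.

malicious: 0.7 × (1−0.95) × (1−0.25) × (1−0.7) × 0.1 = 0.0007875
benign: 0.3 × (1−0.1) × (1−0.6) × (1−0.5) × 0.5 = 0.027
Highest score → benign.

benign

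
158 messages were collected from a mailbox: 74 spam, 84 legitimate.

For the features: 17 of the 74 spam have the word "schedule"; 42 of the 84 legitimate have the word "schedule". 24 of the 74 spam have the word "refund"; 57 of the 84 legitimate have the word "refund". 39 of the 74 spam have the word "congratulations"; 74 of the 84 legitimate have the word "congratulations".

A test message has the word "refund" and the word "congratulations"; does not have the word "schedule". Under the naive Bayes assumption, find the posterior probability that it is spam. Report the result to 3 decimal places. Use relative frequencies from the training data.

spam: (74/158) × (57/74) × (24/74) × (39/74) ≈ 0.0616638
legitimate: (84/158) × (42/84) × (57/84) × (74/84) ≈ 0.158906
P(spam | x) = 0.0616638 / 0.2205698 ≈ 0.280

0.280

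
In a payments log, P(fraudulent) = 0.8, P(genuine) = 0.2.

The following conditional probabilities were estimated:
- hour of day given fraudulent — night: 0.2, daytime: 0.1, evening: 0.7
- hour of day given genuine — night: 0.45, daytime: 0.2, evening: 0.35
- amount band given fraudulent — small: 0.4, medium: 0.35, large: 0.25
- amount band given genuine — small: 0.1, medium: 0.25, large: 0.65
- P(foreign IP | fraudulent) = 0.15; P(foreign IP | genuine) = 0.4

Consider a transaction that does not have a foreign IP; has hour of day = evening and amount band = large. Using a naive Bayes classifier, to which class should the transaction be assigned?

fraudulent: 0.8 × 0.7 × 0.25 × (1−0.15) = 0.119
genuine: 0.2 × 0.35 × 0.65 × (1−0.4) = 0.0273
Highest score → fraudulent.

fraudulent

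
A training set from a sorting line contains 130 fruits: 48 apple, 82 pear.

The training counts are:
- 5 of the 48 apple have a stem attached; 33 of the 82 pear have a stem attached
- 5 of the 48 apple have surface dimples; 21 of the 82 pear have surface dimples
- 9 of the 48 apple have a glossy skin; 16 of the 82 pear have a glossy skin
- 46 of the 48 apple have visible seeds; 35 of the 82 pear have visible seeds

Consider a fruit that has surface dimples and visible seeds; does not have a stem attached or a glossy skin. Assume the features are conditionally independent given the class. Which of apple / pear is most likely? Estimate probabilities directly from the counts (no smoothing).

pear

apple: (48/130) × (43/48) × (5/48) × (39/48) × (46/48) ≈ 0.0268283
pear: (82/130) × (49/82) × (21/82) × (66/82) × (35/82) ≈ 0.0331621
Highest score → pear.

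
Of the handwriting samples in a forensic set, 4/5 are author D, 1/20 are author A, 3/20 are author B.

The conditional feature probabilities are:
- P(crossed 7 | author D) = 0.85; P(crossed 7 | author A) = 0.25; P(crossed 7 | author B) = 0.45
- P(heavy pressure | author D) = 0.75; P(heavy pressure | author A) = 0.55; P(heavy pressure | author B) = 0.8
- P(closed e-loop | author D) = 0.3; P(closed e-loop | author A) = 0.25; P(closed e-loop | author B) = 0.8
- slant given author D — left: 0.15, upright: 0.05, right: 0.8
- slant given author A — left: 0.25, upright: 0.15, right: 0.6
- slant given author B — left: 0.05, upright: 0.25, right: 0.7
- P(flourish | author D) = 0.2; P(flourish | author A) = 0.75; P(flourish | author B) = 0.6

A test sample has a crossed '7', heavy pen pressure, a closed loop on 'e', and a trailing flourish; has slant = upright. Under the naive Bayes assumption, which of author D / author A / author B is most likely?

author B

author D: 0.8 × 0.85 × 0.75 × 0.3 × 0.05 × 0.2 = 0.00153
author A: 0.05 × 0.25 × 0.55 × 0.25 × 0.15 × 0.75 = 0.000193359375
author B: 0.15 × 0.45 × 0.8 × 0.8 × 0.25 × 0.6 = 0.00648
Highest score → author B.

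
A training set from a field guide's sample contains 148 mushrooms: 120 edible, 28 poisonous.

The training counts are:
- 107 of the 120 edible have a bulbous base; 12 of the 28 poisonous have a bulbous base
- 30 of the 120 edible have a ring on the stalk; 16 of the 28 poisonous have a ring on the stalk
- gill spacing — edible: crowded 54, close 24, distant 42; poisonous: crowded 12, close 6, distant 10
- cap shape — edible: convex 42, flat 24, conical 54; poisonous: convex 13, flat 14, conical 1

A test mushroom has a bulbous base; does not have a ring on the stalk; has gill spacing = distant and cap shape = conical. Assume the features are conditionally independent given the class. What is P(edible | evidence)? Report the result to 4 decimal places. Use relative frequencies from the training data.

edible: (120/148) × (107/120) × (90/120) × (42/120) × (54/120) ≈ 0.0854012
poisonous: (28/148) × (12/28) × (12/28) × (10/28) × (1/28) ≈ 0.000443227
P(edible | x) = 0.0854012 / 0.085844427 ≈ 0.9948

0.9948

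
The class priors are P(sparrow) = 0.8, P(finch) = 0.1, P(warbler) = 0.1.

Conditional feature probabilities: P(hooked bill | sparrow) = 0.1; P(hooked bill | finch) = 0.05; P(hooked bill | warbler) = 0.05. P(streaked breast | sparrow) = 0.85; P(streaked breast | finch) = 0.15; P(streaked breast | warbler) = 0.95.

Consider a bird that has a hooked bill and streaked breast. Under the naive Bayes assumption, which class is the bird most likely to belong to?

sparrow

sparrow: 0.8 × 0.1 × 0.85 = 0.068
finch: 0.1 × 0.05 × 0.15 = 0.00075
warbler: 0.1 × 0.05 × 0.95 = 0.00475
Highest score → sparrow.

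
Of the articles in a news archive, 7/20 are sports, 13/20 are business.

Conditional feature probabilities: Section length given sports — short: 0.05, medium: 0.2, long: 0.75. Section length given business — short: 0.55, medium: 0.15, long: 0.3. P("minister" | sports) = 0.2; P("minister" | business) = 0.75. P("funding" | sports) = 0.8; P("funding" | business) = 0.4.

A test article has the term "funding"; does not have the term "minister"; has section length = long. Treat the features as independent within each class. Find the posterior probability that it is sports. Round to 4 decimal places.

0.8960

sports: 0.35 × 0.75 × (1−0.2) × 0.8 = 0.168
business: 0.65 × 0.3 × (1−0.75) × 0.4 = 0.0195
P(sports | x) = 0.168 / 0.1875 ≈ 0.8960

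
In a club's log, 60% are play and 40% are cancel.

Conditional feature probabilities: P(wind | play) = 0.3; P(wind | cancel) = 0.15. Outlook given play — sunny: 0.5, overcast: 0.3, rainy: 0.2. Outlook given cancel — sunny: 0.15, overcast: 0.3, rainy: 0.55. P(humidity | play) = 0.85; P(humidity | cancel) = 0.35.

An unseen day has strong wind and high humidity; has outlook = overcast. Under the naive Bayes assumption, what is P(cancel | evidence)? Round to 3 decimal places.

0.121

play: 0.6 × 0.3 × 0.3 × 0.85 = 0.0459
cancel: 0.4 × 0.15 × 0.3 × 0.35 = 0.0063
P(cancel | x) = 0.0063 / 0.0522 ≈ 0.121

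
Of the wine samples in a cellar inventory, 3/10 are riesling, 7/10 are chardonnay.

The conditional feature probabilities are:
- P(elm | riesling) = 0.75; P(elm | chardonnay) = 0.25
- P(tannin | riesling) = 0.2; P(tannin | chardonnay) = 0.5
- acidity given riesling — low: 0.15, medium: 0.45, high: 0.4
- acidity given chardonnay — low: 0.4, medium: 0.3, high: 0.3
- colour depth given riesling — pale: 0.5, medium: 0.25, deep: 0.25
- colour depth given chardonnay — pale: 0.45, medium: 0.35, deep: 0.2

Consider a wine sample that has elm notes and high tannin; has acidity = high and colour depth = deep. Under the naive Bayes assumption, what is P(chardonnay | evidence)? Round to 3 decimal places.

0.538

riesling: 0.3 × 0.75 × 0.2 × 0.4 × 0.25 = 0.0045
chardonnay: 0.7 × 0.25 × 0.5 × 0.3 × 0.2 = 0.00525
P(chardonnay | x) = 0.00525 / 0.00975 ≈ 0.538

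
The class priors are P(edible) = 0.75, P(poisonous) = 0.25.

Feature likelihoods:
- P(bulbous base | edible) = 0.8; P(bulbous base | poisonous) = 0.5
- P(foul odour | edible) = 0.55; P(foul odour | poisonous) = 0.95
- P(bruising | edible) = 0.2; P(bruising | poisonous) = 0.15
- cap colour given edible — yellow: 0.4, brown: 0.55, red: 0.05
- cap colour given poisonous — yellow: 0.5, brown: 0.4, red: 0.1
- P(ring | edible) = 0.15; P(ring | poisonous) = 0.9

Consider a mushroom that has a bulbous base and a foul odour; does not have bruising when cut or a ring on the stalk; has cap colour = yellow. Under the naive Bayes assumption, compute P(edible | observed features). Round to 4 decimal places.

edible: 0.75 × 0.8 × 0.55 × (1−0.2) × 0.4 × (1−0.15) = 0.08976
poisonous: 0.25 × 0.5 × 0.95 × (1−0.15) × 0.5 × (1−0.9) = 0.005046875
P(edible | x) = 0.08976 / 0.094806875 ≈ 0.9468

0.9468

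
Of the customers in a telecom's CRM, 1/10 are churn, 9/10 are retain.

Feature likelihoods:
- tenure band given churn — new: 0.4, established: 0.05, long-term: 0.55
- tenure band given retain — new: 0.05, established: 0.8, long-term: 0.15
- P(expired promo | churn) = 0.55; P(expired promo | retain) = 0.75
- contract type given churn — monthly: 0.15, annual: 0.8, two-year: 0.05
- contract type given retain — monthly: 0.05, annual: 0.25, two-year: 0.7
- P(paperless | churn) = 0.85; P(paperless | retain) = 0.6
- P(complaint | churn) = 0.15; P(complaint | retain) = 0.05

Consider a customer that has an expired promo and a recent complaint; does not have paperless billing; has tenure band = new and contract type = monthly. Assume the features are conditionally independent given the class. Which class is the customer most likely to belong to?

churn

churn: 0.1 × 0.4 × 0.55 × 0.15 × (1−0.85) × 0.15 = 0.00007425
retain: 0.9 × 0.05 × 0.75 × 0.05 × (1−0.6) × 0.05 = 0.00003375
Highest score → churn.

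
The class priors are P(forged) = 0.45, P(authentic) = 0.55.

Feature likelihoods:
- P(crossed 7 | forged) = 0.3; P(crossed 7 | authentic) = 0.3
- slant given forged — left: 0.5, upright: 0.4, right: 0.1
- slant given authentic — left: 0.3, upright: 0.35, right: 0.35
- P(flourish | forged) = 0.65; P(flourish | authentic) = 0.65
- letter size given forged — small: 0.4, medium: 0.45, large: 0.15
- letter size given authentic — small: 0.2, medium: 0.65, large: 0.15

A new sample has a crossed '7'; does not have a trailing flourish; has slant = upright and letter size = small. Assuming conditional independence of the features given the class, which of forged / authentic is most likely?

forged

forged: 0.45 × 0.3 × 0.4 × (1−0.65) × 0.4 = 0.00756
authentic: 0.55 × 0.3 × 0.35 × (1−0.65) × 0.2 = 0.0040425
Highest score → forged.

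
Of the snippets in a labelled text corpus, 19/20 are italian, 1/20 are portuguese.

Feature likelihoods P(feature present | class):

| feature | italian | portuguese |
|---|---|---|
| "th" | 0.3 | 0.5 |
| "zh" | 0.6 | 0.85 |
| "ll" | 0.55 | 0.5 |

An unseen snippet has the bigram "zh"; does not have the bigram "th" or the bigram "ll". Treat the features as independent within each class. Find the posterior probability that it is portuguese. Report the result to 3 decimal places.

italian: 0.95 × (1−0.3) × 0.6 × (1−0.55) = 0.17955
portuguese: 0.05 × (1−0.5) × 0.85 × (1−0.5) = 0.010625
P(portuguese | x) = 0.010625 / 0.190175 ≈ 0.056

0.056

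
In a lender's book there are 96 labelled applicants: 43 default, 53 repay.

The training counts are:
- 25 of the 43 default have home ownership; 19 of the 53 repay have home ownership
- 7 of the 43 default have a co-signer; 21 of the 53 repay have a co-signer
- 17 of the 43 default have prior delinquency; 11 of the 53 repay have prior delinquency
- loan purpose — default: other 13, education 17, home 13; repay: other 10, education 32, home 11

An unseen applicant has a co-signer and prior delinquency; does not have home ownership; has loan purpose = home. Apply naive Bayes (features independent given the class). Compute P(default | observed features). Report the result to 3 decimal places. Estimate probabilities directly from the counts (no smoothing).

0.376

default: (43/96) × (18/43) × (7/43) × (17/43) × (13/43) ≈ 0.00364826
repay: (53/96) × (34/53) × (21/53) × (11/53) × (11/53) ≈ 0.00604484
P(default | x) = 0.00364826 / 0.0096931 ≈ 0.376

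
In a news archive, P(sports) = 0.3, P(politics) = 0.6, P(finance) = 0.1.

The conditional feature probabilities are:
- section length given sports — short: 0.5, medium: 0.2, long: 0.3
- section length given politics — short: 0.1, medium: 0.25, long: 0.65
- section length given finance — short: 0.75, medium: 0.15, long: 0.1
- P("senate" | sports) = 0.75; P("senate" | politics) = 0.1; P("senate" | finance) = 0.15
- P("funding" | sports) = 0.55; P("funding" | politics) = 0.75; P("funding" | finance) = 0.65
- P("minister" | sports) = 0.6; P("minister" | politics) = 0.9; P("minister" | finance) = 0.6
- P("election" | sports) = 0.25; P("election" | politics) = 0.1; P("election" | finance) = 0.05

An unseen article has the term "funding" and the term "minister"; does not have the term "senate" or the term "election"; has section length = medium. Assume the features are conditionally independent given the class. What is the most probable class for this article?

politics

sports: 0.3 × 0.2 × (1−0.75) × 0.55 × 0.6 × (1−0.25) = 0.0037125
politics: 0.6 × 0.25 × (1−0.1) × 0.75 × 0.9 × (1−0.1) = 0.0820125
finance: 0.1 × 0.15 × (1−0.15) × 0.65 × 0.6 × (1−0.05) = 0.004723875
Highest score → politics.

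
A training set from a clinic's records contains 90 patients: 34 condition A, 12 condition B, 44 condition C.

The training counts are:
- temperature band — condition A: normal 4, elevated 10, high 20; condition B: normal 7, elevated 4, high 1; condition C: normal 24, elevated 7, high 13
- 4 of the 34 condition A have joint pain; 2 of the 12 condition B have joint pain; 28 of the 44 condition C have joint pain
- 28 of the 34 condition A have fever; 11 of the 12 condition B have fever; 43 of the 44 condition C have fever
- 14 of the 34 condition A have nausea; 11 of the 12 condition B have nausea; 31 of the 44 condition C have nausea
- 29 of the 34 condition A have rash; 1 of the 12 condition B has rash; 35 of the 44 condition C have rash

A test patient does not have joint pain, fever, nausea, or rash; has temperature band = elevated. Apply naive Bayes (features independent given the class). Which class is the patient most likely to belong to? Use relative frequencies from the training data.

condition A: (34/90) × (10/34) × (30/34) × (6/34) × (20/34) × (5/34) ≈ 0.00149663
condition B: (12/90) × (4/12) × (10/12) × (1/12) × (1/12) × (11/12) ≈ 0.000235768
condition C: (44/90) × (7/44) × (16/44) × (1/44) × (13/44) × (9/44) ≈ 0.0000388464
Highest score → condition A.

condition A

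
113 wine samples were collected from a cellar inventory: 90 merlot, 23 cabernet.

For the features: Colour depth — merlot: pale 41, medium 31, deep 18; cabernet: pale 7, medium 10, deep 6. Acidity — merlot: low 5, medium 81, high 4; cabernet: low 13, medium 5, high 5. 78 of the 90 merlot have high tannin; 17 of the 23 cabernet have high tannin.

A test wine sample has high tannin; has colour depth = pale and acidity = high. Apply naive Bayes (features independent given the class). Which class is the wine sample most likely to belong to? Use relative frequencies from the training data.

merlot

merlot: (90/113) × (41/90) × (4/90) × (78/90) ≈ 0.0139757
cabernet: (23/113) × (7/23) × (5/23) × (17/23) ≈ 0.00995366
Highest score → merlot.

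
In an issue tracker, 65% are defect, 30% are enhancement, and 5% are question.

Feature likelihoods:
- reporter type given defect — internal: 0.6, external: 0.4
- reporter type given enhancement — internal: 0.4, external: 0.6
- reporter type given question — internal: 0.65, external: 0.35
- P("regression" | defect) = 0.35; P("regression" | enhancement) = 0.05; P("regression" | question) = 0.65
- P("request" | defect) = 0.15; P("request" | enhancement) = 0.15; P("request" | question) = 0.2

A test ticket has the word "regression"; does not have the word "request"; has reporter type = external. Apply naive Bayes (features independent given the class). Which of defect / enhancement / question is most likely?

defect: 0.65 × 0.4 × 0.35 × (1−0.15) = 0.07735
enhancement: 0.3 × 0.6 × 0.05 × (1−0.15) = 0.00765
question: 0.05 × 0.35 × 0.65 × (1−0.2) = 0.0091
Highest score → defect.

defect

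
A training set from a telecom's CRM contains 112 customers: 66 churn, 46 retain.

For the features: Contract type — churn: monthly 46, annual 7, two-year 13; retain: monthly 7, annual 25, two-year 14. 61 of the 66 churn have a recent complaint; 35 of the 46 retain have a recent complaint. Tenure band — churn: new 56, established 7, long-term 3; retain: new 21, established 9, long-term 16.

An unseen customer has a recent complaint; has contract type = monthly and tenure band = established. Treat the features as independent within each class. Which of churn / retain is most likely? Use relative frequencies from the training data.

churn

churn: (66/112) × (46/66) × (61/66) × (7/66) ≈ 0.0402606
retain: (46/112) × (7/46) × (35/46) × (9/46) ≈ 0.00930411
Highest score → churn.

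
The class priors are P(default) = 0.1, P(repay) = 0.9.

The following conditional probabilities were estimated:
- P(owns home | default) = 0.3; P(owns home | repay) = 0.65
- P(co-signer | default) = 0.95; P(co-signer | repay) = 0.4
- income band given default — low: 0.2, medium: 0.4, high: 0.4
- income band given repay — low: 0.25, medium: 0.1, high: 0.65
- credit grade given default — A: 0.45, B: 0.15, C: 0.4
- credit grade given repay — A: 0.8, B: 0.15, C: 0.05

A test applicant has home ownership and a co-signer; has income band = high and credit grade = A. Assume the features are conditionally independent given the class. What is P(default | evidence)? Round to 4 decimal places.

0.0405

default: 0.1 × 0.3 × 0.95 × 0.4 × 0.45 = 0.00513
repay: 0.9 × 0.65 × 0.4 × 0.65 × 0.8 = 0.12168
P(default | x) = 0.00513 / 0.12681 ≈ 0.0405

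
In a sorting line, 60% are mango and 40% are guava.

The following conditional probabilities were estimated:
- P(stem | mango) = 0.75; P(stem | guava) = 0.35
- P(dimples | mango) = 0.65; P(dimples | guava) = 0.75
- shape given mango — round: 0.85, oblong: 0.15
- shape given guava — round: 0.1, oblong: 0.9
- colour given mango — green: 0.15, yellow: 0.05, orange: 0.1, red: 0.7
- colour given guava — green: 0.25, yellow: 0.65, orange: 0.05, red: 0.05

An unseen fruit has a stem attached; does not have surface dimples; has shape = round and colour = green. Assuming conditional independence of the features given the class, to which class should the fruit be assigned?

mango

mango: 0.6 × 0.75 × (1−0.65) × 0.85 × 0.15 = 0.02008125
guava: 0.4 × 0.35 × (1−0.75) × 0.1 × 0.25 = 0.000875
Highest score → mango.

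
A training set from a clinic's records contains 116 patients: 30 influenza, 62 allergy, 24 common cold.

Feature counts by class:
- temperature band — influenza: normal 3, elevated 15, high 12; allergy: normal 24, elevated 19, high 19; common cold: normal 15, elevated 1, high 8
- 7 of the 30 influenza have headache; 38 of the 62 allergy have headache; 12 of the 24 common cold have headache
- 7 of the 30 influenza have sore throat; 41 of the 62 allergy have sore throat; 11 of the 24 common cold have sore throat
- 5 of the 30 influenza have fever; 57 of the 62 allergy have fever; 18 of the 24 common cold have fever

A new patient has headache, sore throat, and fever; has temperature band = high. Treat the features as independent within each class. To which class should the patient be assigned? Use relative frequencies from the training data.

allergy

influenza: (30/116) × (12/30) × (7/30) × (7/30) × (5/30) ≈ 0.000938697
allergy: (62/116) × (19/62) × (38/62) × (41/62) × (57/62) ≈ 0.0610327
common cold: (24/116) × (8/24) × (12/24) × (11/24) × (18/24) ≈ 0.0118534
Highest score → allergy.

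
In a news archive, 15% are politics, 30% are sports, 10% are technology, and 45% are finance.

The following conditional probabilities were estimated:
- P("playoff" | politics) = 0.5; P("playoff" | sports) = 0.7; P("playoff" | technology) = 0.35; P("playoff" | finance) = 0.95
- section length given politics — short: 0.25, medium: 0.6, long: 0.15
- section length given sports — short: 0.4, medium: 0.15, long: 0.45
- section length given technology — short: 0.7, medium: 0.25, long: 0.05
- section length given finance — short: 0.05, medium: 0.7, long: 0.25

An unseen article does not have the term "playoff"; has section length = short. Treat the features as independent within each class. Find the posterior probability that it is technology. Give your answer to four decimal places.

0.4488

politics: 0.15 × (1−0.5) × 0.25 = 0.01875
sports: 0.3 × (1−0.7) × 0.4 = 0.036
technology: 0.1 × (1−0.35) × 0.7 = 0.0455
finance: 0.45 × (1−0.95) × 0.05 = 0.001125
P(technology | x) = 0.0455 / 0.101375 ≈ 0.4488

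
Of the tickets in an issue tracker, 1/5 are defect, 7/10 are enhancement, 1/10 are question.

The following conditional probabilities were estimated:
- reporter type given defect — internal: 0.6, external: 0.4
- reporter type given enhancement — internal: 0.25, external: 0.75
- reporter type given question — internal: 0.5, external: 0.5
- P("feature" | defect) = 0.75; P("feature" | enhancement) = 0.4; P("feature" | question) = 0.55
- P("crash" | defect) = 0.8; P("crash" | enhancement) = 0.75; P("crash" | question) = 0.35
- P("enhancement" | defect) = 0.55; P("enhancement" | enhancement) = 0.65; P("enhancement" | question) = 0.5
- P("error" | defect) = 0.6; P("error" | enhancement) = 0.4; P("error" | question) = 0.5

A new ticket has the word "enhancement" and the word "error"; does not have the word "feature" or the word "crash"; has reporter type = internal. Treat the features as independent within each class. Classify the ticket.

enhancement

defect: 0.2 × 0.6 × (1−0.75) × (1−0.8) × 0.55 × 0.6 = 0.00198
enhancement: 0.7 × 0.25 × (1−0.4) × (1−0.75) × 0.65 × 0.4 = 0.006825
question: 0.1 × 0.5 × (1−0.55) × (1−0.35) × 0.5 × 0.5 = 0.00365625
Highest score → enhancement.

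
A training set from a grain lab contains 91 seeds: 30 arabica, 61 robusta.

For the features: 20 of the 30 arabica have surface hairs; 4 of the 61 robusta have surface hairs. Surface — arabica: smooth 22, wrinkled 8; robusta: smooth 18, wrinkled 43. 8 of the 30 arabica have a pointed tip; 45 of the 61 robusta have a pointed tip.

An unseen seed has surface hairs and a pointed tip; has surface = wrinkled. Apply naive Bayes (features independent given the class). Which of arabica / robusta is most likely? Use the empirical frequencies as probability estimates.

robusta

arabica: (30/91) × (20/30) × (8/30) × (8/30) ≈ 0.0156288
robusta: (61/91) × (4/61) × (43/61) × (45/61) ≈ 0.0228581
Highest score → robusta.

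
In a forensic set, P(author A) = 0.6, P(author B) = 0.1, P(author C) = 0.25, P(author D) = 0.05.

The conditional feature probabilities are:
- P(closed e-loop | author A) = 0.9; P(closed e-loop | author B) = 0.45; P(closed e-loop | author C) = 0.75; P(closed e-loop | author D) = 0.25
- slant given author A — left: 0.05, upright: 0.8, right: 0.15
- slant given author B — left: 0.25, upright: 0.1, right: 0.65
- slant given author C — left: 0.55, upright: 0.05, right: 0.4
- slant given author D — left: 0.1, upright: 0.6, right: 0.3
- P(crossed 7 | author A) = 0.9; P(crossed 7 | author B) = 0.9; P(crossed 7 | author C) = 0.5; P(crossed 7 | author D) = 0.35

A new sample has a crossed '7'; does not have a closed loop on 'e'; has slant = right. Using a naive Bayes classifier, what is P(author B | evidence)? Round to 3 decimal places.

0.567

author A: 0.6 × (1−0.9) × 0.15 × 0.9 = 0.0081
author B: 0.1 × (1−0.45) × 0.65 × 0.9 = 0.032175
author C: 0.25 × (1−0.75) × 0.4 × 0.5 = 0.0125
author D: 0.05 × (1−0.25) × 0.3 × 0.35 = 0.0039375
P(author B | x) = 0.032175 / 0.0567125 ≈ 0.567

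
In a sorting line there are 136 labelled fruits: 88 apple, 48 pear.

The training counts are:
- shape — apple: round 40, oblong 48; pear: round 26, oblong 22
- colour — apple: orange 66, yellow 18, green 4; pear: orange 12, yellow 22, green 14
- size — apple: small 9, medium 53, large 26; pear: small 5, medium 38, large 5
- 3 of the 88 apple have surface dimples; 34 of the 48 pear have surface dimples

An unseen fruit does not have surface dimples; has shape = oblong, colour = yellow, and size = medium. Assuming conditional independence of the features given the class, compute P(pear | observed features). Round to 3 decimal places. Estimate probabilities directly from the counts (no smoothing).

apple: (88/136) × (48/88) × (18/88) × (53/88) × (85/88) ≈ 0.0419973
pear: (48/136) × (22/48) × (22/48) × (38/48) × (14/48) ≈ 0.0171196
P(pear | x) = 0.0171196 / 0.0591169 ≈ 0.290

0.290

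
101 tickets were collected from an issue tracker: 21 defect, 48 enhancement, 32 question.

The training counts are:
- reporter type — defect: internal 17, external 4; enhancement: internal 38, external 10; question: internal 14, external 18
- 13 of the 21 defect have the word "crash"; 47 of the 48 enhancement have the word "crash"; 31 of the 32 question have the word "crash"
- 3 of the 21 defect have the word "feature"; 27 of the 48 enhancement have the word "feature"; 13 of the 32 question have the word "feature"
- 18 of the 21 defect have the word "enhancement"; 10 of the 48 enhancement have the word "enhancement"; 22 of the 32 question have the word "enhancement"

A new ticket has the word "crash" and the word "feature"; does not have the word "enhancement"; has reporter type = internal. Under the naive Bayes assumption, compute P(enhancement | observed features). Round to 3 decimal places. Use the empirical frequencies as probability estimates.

0.895

defect: (21/101) × (17/21) × (13/21) × (3/21) × (3/21) ≈ 0.00212645
enhancement: (48/101) × (38/48) × (47/48) × (27/48) × (38/48) ≈ 0.164053
question: (32/101) × (14/32) × (31/32) × (13/32) × (10/32) ≈ 0.0170475
P(enhancement | x) = 0.164053 / 0.18322695 ≈ 0.895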